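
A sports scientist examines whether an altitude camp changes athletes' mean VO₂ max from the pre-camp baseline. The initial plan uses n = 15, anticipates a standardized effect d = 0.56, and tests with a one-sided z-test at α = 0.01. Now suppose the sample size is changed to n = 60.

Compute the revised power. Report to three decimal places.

With n = 60: δ = d·√n = 0.56 × √60 = 4.3377. Critical value z_{0.01} = 2.326.
Revised power = Φ(δ − 2.326) = Φ(2.011) = 0.9779.

Power ≈ 0.978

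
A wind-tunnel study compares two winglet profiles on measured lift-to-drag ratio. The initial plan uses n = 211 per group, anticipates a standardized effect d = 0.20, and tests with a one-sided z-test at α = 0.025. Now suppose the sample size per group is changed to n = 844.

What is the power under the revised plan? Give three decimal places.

Power ≈ 0.984

With n = 844 per group: δ = d·√(n/2) = 0.20 × √(844/2) = 4.1085. Critical value z_{0.025} = 1.960.
Revised power = Φ(δ − 1.960) = Φ(2.149) = 0.9842.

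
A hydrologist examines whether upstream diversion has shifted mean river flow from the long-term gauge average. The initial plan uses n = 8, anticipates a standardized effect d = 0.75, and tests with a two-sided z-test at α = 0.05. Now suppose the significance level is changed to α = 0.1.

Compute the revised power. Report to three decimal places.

δ = d·√n = 0.75 × √8 = 2.1213 (unchanged). New critical value: z_{0.05} = 1.645.
Revised power = Φ(δ − 1.645) + Φ(−δ − 1.645) = Φ(0.476) + Φ(-3.766) = 0.6831 + 0.0001 = 0.6832.

Power ≈ 0.683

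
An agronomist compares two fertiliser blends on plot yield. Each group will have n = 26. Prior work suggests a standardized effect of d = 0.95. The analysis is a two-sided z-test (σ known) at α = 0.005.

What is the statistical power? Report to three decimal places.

Power ≈ 0.732

Noncentrality parameter: δ = d·√(n/2) = 0.95 × √(26/2) = 3.4253
Two-sided α = 0.005 → critical value z_{0.0025} = 2.807.
Power = Φ(δ − 2.807) + Φ(−δ − 2.807) = Φ(0.618) + Φ(-6.232) = 0.7318 + 0.0000 = 0.7318.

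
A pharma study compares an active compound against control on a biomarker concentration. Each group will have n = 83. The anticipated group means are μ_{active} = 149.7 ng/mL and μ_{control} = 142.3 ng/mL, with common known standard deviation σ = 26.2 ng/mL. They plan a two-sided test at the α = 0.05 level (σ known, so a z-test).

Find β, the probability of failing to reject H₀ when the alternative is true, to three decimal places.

Standardized effect: d = |μ_{active} − μ_{control}| / σ = |149.7 − 142.3| / 26.2 = 0.2824
Noncentrality parameter: λ = d·√(n/2) = 0.2824 × √(83/2) = 1.8195
Critical value for a two-sided test at α = 0.05: z_{α/2} = 1.960.
Power = Φ(λ − 1.960) + Φ(−λ − 1.960) = Φ(-0.140) + Φ(-3.779) = 0.4442 + 0.0001 = 0.4442.
Type II error: β = 1 − power = 1 − 0.4442 = 0.5558.

β ≈ 0.556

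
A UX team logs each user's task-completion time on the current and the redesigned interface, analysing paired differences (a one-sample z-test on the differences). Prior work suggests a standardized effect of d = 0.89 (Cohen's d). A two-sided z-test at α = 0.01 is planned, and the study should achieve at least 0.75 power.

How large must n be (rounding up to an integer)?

n = 14

For power 0.75 need Φ(δ − z_{0.005}) = 0.75, so δ = z_{0.005} + z_{0.25} = 2.576 + 0.674 = 3.250.
(Ignoring the negligible lower-tail rejection probability gives the usual closed-form inversion.)
δ = d·√n ⇒ n = (δ/d)² = (3.250 / 0.89)² = 13.34.
Rounding up, n = 14.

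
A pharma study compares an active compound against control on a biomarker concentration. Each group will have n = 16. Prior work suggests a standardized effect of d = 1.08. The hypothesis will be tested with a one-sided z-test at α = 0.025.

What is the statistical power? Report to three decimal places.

Power ≈ 0.863

Noncentrality parameter: δ = d·√(n/2) = 1.08 × √(16/2) = 3.0547
Critical value for a one-sided test at α = 0.025: z_α = 1.960.
Power = P(Z > 1.960 − δ) = Φ(1.095) = 0.8632.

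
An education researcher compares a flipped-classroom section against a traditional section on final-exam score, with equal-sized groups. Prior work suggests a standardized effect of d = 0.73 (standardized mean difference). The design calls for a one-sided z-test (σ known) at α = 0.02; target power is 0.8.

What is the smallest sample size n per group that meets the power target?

n = 32 per group

For power 0.8 need Φ(δ − z_{0.02}) = 0.8, so δ = z_{0.02} + z_{0.20} = 2.054 + 0.842 = 2.895.
δ = d·√(n/2) ⇒ n = 2(δ/d)² = 2 × (2.895 / 0.73)² = 31.46.
Round up to the next whole unit.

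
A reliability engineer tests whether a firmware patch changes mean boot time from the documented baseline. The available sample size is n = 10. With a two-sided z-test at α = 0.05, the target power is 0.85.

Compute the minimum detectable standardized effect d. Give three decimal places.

d ≈ 0.948

Need Φ(δ − 1.960) = 0.85, so δ = 1.960 + 1.036 = 2.996.
(Lower-tail contribution to power is negligible for δ > 0.)
δ = d·√n ⇒ d = δ/√n = 2.996/√10 = 0.9475.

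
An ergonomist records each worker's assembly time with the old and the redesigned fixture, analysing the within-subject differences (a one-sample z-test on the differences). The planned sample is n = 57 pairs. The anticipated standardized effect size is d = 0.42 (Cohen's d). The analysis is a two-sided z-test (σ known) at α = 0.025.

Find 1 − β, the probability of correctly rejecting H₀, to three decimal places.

Power ≈ 0.824

Noncentrality parameter: δ = d·√n = 0.42 × √57 = 3.1709
Critical value for a two-sided test at α = 0.025: z_{α/2} = 2.241.
Power = Φ(δ − 2.241) + Φ(−δ − 2.241) = Φ(0.930) + Φ(-5.412) = 0.8237 + 0.0000 = 0.8237.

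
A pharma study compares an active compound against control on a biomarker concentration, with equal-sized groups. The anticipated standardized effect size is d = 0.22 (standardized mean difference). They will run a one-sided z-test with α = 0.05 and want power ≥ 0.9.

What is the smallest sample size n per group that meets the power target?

Set Φ(δ − 1.645) = 0.9; then δ − 1.645 = Φ⁻¹(0.9) = 1.282, giving δ = 2.926.
δ = d·√(n/2) ⇒ n = 2(δ/d)² = 2 × (2.926 / 0.22)² = 353.88.
Rounding up, n = 354 per group.

n = 354 per group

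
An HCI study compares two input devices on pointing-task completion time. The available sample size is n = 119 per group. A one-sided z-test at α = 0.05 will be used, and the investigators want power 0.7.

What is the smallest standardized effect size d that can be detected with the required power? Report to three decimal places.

Required noncentrality: δ = z_{0.05} + z_{0.30} = 1.645 + 0.524 = 2.169.
δ = d·√(n/2) ⇒ d = δ/√(n/2) = 2.169/√(119/2) = 0.2812.

d ≈ 0.281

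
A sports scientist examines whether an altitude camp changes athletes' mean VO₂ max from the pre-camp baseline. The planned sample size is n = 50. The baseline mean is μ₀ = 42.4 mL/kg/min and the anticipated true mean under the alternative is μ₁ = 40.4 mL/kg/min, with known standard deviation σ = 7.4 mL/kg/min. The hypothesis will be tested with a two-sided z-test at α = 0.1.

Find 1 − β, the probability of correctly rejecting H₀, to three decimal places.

Standardized effect: d = |μ₁ − μ₀| / σ = |40.4 − 42.4| / 7.4 = 0.2703
Noncentrality parameter: δ = d·√n = 0.2703 × √50 = 1.9111
Critical value for a two-sided test at α = 0.1: z_{α/2} = 1.645.
Power = Φ(δ − 1.645) + Φ(−δ − 1.645) = Φ(0.266) + Φ(-3.556) = 0.6050 + 0.0002 = 0.6052.

Power ≈ 0.605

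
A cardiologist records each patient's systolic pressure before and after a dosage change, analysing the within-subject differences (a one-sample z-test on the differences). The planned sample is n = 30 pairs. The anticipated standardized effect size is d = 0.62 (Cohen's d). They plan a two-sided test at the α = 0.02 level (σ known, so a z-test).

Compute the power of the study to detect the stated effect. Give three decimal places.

Power ≈ 0.858

Noncentrality parameter: δ = d·√n = 0.62 × √30 = 3.3959
Critical value for a two-sided test at α = 0.02: z_{α/2} = 2.326.
Power = Φ(δ − 2.326) + Φ(−δ − 2.326) = Φ(1.070) + Φ(-5.722) = 0.8576 + 0.0000 = 0.8576.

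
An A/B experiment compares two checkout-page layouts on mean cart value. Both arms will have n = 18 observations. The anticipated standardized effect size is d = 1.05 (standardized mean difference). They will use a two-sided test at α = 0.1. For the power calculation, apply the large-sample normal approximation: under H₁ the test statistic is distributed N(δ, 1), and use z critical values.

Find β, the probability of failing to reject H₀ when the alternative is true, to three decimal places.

Noncentrality parameter: δ = d·√(n/2) = 1.05 × √(18/2) = 3.1500
Two-sided α = 0.1 → critical value z_{0.05} = 1.645.
Power = Φ(δ − 1.645) + Φ(−δ − 1.645) = Φ(1.505) + Φ(-4.795) = 0.9339 + 0.0000 = 0.9339.
Type II error: β = 1 − power = 1 − 0.9339 = 0.0661.

β ≈ 0.066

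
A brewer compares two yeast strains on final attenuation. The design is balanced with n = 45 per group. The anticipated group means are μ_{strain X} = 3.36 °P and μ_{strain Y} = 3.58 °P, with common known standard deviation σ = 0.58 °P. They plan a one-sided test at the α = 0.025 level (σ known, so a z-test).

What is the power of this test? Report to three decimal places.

Power ≈ 0.436

Standardized effect: d = |μ_{strain X} − μ_{strain Y}| / σ = |3.36 − 3.58| / 0.58 = 0.3793
Noncentrality parameter: δ = d·√(n/2) = 0.3793 × √(45/2) = 1.7992
Critical value for a one-sided test at α = 0.025: z_α = 1.960.
Power = P(Z > 1.960 − δ) = Φ(-0.161) = 0.4362.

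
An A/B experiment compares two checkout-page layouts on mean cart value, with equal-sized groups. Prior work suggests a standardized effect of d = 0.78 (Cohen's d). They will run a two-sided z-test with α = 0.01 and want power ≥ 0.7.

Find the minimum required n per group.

For power 0.7 need Φ(δ − z_{0.005}) = 0.7, so δ = z_{0.005} + z_{0.30} = 2.576 + 0.524 = 3.100.
(Ignoring the negligible lower-tail rejection probability gives the usual closed-form inversion.)
δ = d·√(n/2) ⇒ n = 2(δ/d)² = 2 × (3.100 / 0.78)² = 31.60.
Round up to the next whole unit.

n = 32 per group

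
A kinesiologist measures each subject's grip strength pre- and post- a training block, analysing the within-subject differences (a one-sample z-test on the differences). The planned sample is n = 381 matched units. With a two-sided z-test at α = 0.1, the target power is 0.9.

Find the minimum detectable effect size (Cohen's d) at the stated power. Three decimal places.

d ≈ 0.150

Need Φ(δ − 1.645) = 0.9, so δ = 1.645 + 1.282 = 2.926.
(The second rejection-region term Φ(−δ − z_{α/2}) is negligible and dropped.)
δ = d·√n ⇒ d = δ/√n = 2.926/√381 = 0.1499.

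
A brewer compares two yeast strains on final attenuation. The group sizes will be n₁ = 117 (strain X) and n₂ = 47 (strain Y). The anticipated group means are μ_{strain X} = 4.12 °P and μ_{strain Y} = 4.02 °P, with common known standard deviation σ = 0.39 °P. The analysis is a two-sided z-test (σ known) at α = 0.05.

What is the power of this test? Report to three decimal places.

Power ≈ 0.318

Standardized effect: d = |μ_{strain X} − μ_{strain Y}| / σ = |4.12 − 4.02| / 0.39 = 0.2564
Noncentrality parameter: δ = d / √(1/n₁ + 1/n₂) = 0.2564 / √(1/117 + 1/47) = 1.4848
Critical value for a two-sided test at α = 0.05: z_{α/2} = 1.960.
Power = Φ(δ − 1.960) + Φ(−δ − 1.960) = Φ(-0.475) + Φ(-3.445) = 0.3173 + 0.0003 = 0.3176.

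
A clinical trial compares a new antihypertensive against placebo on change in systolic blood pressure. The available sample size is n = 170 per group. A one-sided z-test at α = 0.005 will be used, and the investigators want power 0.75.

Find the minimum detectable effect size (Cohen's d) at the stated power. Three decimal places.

Required noncentrality: δ = z_{0.005} + z_{0.25} = 2.576 + 0.674 = 3.250.
δ = d·√(n/2) ⇒ d = δ/√(n/2) = 3.250/√(170/2) = 0.3525.

d ≈ 0.353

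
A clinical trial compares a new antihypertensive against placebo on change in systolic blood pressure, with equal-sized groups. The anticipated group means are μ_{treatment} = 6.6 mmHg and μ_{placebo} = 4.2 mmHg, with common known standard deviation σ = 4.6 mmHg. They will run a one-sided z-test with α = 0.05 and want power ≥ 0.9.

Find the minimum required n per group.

Standardized effect: d = |μ_{treatment} − μ_{placebo}| / σ = |6.6 − 4.2| / 4.6 = 0.5217
Set Φ(δ − 1.645) = 0.9; then δ − 1.645 = Φ⁻¹(0.9) = 1.282, giving δ = 2.926.
δ = d·√(n/2) ⇒ n = 2(δ/d)² = 2 × (2.926 / 0.5217)² = 62.92.
Rounding up, n = 63 per group.

n = 63 per group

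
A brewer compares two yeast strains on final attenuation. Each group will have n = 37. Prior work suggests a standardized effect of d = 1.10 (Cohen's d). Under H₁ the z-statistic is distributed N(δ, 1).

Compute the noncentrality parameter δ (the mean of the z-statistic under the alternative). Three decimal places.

δ = d·√(n/2) = 1.10 × √(37/2) = 4.7313

δ ≈ 4.731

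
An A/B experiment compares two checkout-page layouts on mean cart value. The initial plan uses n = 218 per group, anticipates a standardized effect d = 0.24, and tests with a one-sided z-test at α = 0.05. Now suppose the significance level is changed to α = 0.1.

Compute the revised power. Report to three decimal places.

δ = d·√(n/2) = 0.24 × √(218/2) = 2.5057 (unchanged). New critical value: z_{0.1} = 1.282.
Revised power = P(Z > 1.282 − δ) = Φ(1.224) = 0.8895.

Power ≈ 0.890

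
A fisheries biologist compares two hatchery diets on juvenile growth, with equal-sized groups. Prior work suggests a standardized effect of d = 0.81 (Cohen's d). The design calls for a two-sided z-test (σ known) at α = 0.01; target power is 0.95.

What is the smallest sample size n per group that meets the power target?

Set Φ(δ − 2.576) = 0.95; then δ − 2.576 = Φ⁻¹(0.95) = 1.645, giving δ = 4.221.
(Ignoring the negligible lower-tail rejection probability gives the usual closed-form inversion.)
δ = d·√(n/2) ⇒ n = 2(δ/d)² = 2 × (4.221 / 0.81)² = 54.30.
Round up to the next whole unit.

n = 55 per group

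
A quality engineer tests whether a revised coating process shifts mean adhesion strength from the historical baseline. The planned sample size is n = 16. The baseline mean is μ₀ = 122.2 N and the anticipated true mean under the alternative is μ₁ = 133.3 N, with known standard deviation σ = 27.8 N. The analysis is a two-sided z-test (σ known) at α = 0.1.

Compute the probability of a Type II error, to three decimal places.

β ≈ 0.518

Standardized effect: d = |μ₁ − μ₀| / σ = |133.3 − 122.2| / 27.8 = 0.3993
Noncentrality parameter: λ = d·√n = 0.3993 × √16 = 1.5971
Two-sided α = 0.1 → critical value z_{0.05} = 1.645.
Power = Φ(λ − 1.645) + Φ(−λ − 1.645) = Φ(-0.048) + Φ(-3.242) = 0.4810 + 0.0006 = 0.4816.
Type II error: β = 1 − power = 1 − 0.4816 = 0.5184.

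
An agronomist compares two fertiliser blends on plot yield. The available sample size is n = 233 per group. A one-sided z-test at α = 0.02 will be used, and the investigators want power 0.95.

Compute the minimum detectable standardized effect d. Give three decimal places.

d ≈ 0.343

Need Φ(δ − 2.054) = 0.95, so δ = 2.054 + 1.645 = 3.699.
δ = d·√(n/2) ⇒ d = δ/√(n/2) = 3.699/√(233/2) = 0.3427.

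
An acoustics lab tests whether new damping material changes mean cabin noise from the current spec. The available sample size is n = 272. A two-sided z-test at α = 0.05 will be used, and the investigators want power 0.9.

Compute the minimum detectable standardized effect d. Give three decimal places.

Required noncentrality: δ = z_{0.025} + z_{0.10} = 1.960 + 1.282 = 3.242.
(The second rejection-region term Φ(−δ − z_{α/2}) is negligible and dropped.)
δ = d·√n ⇒ d = δ/√n = 3.242/√272 = 0.1965.

d ≈ 0.197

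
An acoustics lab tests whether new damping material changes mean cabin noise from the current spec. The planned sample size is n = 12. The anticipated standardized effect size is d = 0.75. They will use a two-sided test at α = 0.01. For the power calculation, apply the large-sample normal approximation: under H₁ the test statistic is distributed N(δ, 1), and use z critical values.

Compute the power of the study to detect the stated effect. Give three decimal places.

Noncentrality parameter: δ = d·√n = 0.75 × √12 = 2.5981
Critical value for a two-sided test at α = 0.01: z_{α/2} = 2.576.
Power = Φ(δ − 2.576) + Φ(−δ − 2.576) = Φ(0.022) + Φ(-5.174) = 0.5089 + 0.0000 = 0.5089.

Power ≈ 0.509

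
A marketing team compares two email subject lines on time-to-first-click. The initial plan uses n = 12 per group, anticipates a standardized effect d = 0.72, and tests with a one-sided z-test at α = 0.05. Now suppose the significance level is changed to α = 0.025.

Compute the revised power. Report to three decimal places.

Power ≈ 0.422

δ = d·√(n/2) = 0.72 × √(12/2) = 1.7636 (unchanged). New critical value: z_{0.025} = 1.960.
Revised power = P(Z > 1.960 − δ) = Φ(-0.196) = 0.4222.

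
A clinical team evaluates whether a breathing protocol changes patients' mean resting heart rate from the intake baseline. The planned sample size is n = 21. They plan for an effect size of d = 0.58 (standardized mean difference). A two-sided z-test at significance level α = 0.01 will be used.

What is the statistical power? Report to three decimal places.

Power ≈ 0.533

Noncentrality parameter: δ = d·√n = 0.58 × √21 = 2.6579
Critical value for a two-sided test at α = 0.01: z_{α/2} = 2.576.
Power = Φ(δ − 2.576) + Φ(−δ − 2.576) = Φ(0.082) + Φ(-5.234) = 0.5327 + 0.0000 = 0.5327.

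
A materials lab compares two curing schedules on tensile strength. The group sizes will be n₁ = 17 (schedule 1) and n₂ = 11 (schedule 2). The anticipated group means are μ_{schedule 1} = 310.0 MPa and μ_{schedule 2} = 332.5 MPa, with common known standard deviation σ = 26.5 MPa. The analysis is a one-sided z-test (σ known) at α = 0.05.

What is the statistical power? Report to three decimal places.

Standardized effect: d = |μ_{schedule 1} − μ_{schedule 2}| / σ = |310.0 − 332.5| / 26.5 = 0.8491
Noncentrality parameter: δ = d / √(1/n₁ + 1/n₂) = 0.8491 / √(1/17 + 1/11) = 2.1942
One-sided α = 0.05 → critical value z_{0.05} = 1.645.
Power = P(Z > 1.645 − δ) = Φ(0.549) = 0.7086.

Power ≈ 0.709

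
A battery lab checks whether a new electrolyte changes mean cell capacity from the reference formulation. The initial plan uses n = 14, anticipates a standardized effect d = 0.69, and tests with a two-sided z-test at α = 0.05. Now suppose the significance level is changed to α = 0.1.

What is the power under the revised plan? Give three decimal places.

δ = d·√n = 0.69 × √14 = 2.5817 (unchanged). New critical value: z_{0.05} = 1.645.
Revised power = Φ(δ − 1.645) + Φ(−δ − 1.645) = Φ(0.937) + Φ(-4.227) = 0.8256 + 0.0000 = 0.8256.

Power ≈ 0.826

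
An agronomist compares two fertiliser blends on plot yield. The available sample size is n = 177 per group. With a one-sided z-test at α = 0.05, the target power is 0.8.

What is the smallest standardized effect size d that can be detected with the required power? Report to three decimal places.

d ≈ 0.264

Required noncentrality: δ = z_{0.05} + z_{0.20} = 1.645 + 0.842 = 2.486.
δ = d·√(n/2) ⇒ d = δ/√(n/2) = 2.486/√(177/2) = 0.2643.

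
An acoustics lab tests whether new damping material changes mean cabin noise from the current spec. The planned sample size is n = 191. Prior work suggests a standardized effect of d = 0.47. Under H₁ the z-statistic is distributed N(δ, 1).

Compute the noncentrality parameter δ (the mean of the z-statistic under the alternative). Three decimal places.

δ ≈ 6.496

δ = d·√n = 0.47 × √191 = 6.4955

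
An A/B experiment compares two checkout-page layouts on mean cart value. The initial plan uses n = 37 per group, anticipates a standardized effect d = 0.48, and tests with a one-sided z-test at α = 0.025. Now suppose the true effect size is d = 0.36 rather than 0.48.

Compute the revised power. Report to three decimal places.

Power ≈ 0.340

With d = 0.36: δ = d·√(n/2) = 0.36 × √(37/2) = 1.5484. Critical value z_{0.025} = 1.960.
Revised power = P(Z > 1.960 − δ) = Φ(-0.412) = 0.3403.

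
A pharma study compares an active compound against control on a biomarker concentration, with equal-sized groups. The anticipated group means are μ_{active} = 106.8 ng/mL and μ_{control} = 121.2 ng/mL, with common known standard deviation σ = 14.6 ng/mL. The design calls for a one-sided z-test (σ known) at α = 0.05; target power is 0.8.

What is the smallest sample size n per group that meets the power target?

Standardized effect: d = |μ_{active} − μ_{control}| / σ = |106.8 − 121.2| / 14.6 = 0.9863
Set Φ(δ − 1.645) = 0.8; then δ − 1.645 = Φ⁻¹(0.8) = 0.842, giving δ = 2.486.
δ = d·√(n/2) ⇒ n = 2(δ/d)² = 2 × (2.486 / 0.9863)² = 12.71.
Rounding up, n = 13 per group.

n = 13 per group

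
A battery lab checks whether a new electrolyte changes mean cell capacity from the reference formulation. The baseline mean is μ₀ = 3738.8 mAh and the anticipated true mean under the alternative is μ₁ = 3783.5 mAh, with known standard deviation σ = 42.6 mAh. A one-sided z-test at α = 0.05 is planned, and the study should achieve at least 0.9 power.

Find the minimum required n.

n = 8

Standardized effect: d = |μ₁ − μ₀| / σ = |3783.5 − 3738.8| / 42.6 = 1.0493
For power 0.9 need Φ(δ − z_{0.05}) = 0.9, so δ = z_{0.05} + z_{0.10} = 1.645 + 1.282 = 2.926.
δ = d·√n ⇒ n = (δ/d)² = (2.926 / 1.0493)² = 7.78.
Round up to the next whole unit.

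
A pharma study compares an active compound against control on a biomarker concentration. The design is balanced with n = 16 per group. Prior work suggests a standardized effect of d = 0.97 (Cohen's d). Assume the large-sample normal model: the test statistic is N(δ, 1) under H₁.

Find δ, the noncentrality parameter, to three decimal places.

The noncentrality parameter scales effect size by the design's sample-size factor: δ = d·√(n/2) = 0.97 × √(16/2) = 2.7436

δ ≈ 2.744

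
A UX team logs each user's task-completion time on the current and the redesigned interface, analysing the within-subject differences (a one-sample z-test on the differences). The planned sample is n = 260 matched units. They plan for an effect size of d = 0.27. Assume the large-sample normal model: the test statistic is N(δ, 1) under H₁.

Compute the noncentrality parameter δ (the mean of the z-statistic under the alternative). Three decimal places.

δ ≈ 4.354

δ = d·√n = 0.27 × √260 = 4.3536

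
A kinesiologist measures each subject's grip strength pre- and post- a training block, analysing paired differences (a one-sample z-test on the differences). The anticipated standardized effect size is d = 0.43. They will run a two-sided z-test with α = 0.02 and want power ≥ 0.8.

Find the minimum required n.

n = 55

Set Φ(δ − 2.326) = 0.8; then δ − 2.326 = Φ⁻¹(0.8) = 0.842, giving δ = 3.168.
(For δ > 0 the lower-tail rejection region contributes negligibly to power, so the one-term inversion is standard.)
δ = d·√n ⇒ n = (δ/d)² = (3.168 / 0.43)² = 54.28.
Rounding up, n = 55.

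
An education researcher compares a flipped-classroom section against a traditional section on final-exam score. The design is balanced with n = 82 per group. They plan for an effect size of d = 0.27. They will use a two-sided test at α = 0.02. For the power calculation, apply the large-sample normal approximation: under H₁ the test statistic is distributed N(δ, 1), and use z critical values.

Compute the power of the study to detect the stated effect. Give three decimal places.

Noncentrality parameter: δ = d·√(n/2) = 0.27 × √(82/2) = 1.7288
Critical value for a two-sided test at α = 0.02: z_{α/2} = 2.326.
Power = Φ(δ − 2.326) + Φ(−δ − 2.326) = Φ(-0.598) + Φ(-4.055) = 0.2751 + 0.0000 = 0.2751.

Power ≈ 0.275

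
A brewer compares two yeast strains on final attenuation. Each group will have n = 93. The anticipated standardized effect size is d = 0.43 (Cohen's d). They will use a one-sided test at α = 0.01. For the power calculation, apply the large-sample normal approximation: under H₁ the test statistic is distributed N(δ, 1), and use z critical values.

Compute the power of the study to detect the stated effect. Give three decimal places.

Noncentrality parameter: δ = d·√(n/2) = 0.43 × √(93/2) = 2.9322
One-sided α = 0.01 → critical value z_{0.01} = 2.326.
Power = P(Z > 2.326 − δ) = Φ(0.606) = 0.7277.

Power ≈ 0.728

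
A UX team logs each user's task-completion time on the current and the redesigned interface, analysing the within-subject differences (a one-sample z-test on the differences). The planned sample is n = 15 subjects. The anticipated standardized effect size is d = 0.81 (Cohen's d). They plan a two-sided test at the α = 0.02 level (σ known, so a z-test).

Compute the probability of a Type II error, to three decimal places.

Noncentrality parameter: δ = d·√n = 0.81 × √15 = 3.1371
Two-sided α = 0.02 → critical value z_{0.01} = 2.326.
Power = Φ(δ − 2.326) + Φ(−δ − 2.326) = Φ(0.811) + Φ(-5.463) = 0.7913 + 0.0000 = 0.7913.
Type II error: β = 1 − power = 1 − 0.7913 = 0.2087.

β ≈ 0.209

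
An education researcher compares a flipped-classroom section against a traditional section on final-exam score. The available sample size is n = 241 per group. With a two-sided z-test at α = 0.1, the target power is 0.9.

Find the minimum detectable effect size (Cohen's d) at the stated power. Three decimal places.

Required noncentrality: δ = z_{0.05} + z_{0.10} = 1.645 + 1.282 = 2.926.
(The second rejection-region term Φ(−δ − z_{α/2}) is negligible and dropped.)
δ = d·√(n/2) ⇒ d = δ/√(n/2) = 2.926/√(241/2) = 0.2666.

d ≈ 0.267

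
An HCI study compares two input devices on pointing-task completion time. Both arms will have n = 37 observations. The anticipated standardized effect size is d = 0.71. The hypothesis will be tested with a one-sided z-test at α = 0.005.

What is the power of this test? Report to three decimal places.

Power ≈ 0.684

Noncentrality parameter: λ = d·√(n/2) = 0.71 × √(37/2) = 3.0538
One-sided α = 0.005 → critical value z_{0.005} = 2.576.
Power = P(Z > 2.576 − λ) = Φ(0.478) = 0.6837.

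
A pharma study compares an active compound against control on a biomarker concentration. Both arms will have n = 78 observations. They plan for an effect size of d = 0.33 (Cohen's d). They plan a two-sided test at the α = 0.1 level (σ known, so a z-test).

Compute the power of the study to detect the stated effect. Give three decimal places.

Power ≈ 0.661

Noncentrality parameter: δ = d·√(n/2) = 0.33 × √(78/2) = 2.0608
Two-sided α = 0.1 → critical value z_{0.05} = 1.645.
Power = Φ(δ − 1.645) + Φ(−δ − 1.645) = Φ(0.416) + Φ(-3.706) = 0.6613 + 0.0001 = 0.6614.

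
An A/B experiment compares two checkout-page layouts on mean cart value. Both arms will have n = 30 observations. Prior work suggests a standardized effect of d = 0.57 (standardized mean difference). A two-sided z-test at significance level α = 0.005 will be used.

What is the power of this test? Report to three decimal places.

Power ≈ 0.274

Noncentrality parameter: δ = d·√(n/2) = 0.57 × √(30/2) = 2.2076
Two-sided α = 0.005 → critical value z_{0.0025} = 2.807.
Power = Φ(δ − 2.807) + Φ(−δ − 2.807) = Φ(-0.599) + Φ(-5.015) = 0.2744 + 0.0000 = 0.2744.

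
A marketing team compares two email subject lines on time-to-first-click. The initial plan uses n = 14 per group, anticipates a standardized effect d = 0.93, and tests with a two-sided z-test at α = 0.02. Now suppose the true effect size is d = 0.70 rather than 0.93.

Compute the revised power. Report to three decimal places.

With d = 0.70: δ = d·√(n/2) = 0.70 × √(14/2) = 1.8520. Critical value z_{0.01} = 2.326.
Revised power = Φ(δ − 2.326) + Φ(−δ − 2.326) = Φ(-0.474) + Φ(-4.178) = 0.3176 + 0.0000 = 0.3176.

Power ≈ 0.318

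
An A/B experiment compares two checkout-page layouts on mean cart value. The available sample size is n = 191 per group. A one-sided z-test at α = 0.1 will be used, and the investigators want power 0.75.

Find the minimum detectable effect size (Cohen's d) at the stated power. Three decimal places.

d ≈ 0.200

Required noncentrality: δ = z_{0.1} + z_{0.25} = 1.282 + 0.674 = 1.956.
δ = d·√(n/2) ⇒ d = δ/√(n/2) = 1.956/√(191/2) = 0.2002.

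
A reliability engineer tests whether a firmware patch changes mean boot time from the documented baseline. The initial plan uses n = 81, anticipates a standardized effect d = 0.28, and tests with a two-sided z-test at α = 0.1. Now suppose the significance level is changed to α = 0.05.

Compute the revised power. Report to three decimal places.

Power ≈ 0.712

δ = d·√n = 0.28 × √81 = 2.5200 (unchanged). New critical value: z_{0.025} = 1.960.
Revised power = Φ(δ − 1.960) + Φ(−δ − 1.960) = Φ(0.560) + Φ(-4.480) = 0.7123 + 0.0000 = 0.7123.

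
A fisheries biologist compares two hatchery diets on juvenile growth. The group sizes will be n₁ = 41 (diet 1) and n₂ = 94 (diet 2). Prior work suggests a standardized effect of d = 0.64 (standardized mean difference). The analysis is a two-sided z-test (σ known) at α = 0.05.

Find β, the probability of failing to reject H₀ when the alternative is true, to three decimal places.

Noncentrality parameter: δ = d / √(1/n₁ + 1/n₂) = 0.64 / √(1/41 + 1/94) = 3.4195
Critical value for a two-sided test at α = 0.05: z_{α/2} = 1.960.
Power = Φ(δ − 1.960) + Φ(−δ − 1.960) = Φ(1.460) + Φ(-5.380) = 0.9278 + 0.0000 = 0.9278.
Type II error: β = 1 − power = 1 − 0.9278 = 0.0722.

β ≈ 0.072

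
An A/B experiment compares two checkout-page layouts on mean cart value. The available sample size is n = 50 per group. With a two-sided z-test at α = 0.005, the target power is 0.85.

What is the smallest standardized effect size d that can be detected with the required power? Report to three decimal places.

Need Φ(δ − 2.807) = 0.85, so δ = 2.807 + 1.036 = 3.843.
(The second rejection-region term Φ(−δ − z_{α/2}) is negligible and dropped.)
δ = d·√(n/2) ⇒ d = δ/√(n/2) = 3.843/√(50/2) = 0.7687.

d ≈ 0.769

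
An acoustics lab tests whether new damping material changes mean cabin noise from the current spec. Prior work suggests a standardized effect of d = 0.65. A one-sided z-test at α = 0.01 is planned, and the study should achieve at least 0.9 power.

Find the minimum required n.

For power 0.9 need Φ(δ − z_{0.01}) = 0.9, so δ = z_{0.01} + z_{0.10} = 2.326 + 1.282 = 3.608.
δ = d·√n ⇒ n = (δ/d)² = (3.608 / 0.65)² = 30.81.
Round up to the next whole unit.

n = 31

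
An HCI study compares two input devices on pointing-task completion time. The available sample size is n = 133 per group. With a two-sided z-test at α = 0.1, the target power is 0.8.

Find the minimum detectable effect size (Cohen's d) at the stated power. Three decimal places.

Need Φ(δ − 1.645) = 0.8, so δ = 1.645 + 0.842 = 2.486.
(The second rejection-region term Φ(−δ − z_{α/2}) is negligible and dropped.)
δ = d·√(n/2) ⇒ d = δ/√(n/2) = 2.486/√(133/2) = 0.3049.

d ≈ 0.305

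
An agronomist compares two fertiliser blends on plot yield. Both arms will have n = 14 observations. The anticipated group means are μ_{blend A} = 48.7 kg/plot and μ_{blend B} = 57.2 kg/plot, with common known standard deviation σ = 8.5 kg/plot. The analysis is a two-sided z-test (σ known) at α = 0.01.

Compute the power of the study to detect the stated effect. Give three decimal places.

Standardized effect: d = |μ_{blend A} − μ_{blend B}| / σ = |48.7 − 57.2| / 8.5 = 1.0000
Noncentrality parameter: δ = d·√(n/2) = 1.0000 × √(14/2) = 2.6458
Critical value for a two-sided test at α = 0.01: z_{α/2} = 2.576.
Power = Φ(δ − 2.576) + Φ(−δ − 2.576) = Φ(0.070) + Φ(-5.222) = 0.5279 + 0.0000 = 0.5279.

Power ≈ 0.528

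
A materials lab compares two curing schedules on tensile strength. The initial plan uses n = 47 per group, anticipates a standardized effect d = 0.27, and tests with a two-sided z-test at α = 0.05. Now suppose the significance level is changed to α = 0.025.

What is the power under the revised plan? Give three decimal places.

Power ≈ 0.176

δ = d·√(n/2) = 0.27 × √(47/2) = 1.3089 (unchanged). New critical value: z_{0.0125} = 2.241.
Revised power = Φ(δ − 2.241) + Φ(−δ − 2.241) = Φ(-0.933) + Φ(-3.550) = 0.1755 + 0.0002 = 0.1757.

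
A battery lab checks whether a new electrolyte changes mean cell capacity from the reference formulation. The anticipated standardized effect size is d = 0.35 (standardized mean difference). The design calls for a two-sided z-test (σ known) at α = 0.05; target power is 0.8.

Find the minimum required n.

n = 65

For power 0.8 need Φ(δ − z_{0.025}) = 0.8, so δ = z_{0.025} + z_{0.20} = 1.960 + 0.842 = 2.802.
(The Φ(−δ − z_{α/2}) term is vanishingly small for δ > 0 and is dropped in the standard sample-size formula.)
δ = d·√n ⇒ n = (δ/d)² = (2.802 / 0.35)² = 64.07.
Round up to the next whole unit.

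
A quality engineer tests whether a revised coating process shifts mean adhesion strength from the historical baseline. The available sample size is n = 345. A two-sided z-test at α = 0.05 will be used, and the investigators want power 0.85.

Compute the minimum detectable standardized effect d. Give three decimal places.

d ≈ 0.161

Required noncentrality: δ = z_{0.025} + z_{0.15} = 1.960 + 1.036 = 2.996.
(The second rejection-region term Φ(−δ − z_{α/2}) is negligible and dropped.)
δ = d·√n ⇒ d = δ/√n = 2.996/√345 = 0.1613.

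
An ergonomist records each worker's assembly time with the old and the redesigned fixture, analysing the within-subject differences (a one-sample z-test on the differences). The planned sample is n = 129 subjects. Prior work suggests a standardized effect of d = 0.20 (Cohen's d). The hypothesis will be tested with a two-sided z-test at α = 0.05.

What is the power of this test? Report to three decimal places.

Noncentrality parameter: δ = d·√n = 0.20 × √129 = 2.2716
Two-sided α = 0.05 → critical value z_{0.025} = 1.960.
Power = Φ(δ − 1.960) + Φ(−δ − 1.960) = Φ(0.312) + Φ(-4.232) = 0.6223 + 0.0000 = 0.6223.

Power ≈ 0.622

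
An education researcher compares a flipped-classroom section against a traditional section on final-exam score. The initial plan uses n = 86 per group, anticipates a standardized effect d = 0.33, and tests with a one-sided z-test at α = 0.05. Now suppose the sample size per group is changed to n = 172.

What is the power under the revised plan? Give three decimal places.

Power ≈ 0.922

With n = 172 per group: δ = d·√(n/2) = 0.33 × √(172/2) = 3.0603. Critical value z_{0.05} = 1.645.
Revised power = P(Z > 1.645 − δ) = Φ(1.415) = 0.9215.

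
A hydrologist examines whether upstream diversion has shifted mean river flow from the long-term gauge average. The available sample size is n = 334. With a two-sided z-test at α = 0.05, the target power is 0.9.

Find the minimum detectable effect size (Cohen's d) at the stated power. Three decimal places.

d ≈ 0.177

Need Φ(δ − 1.960) = 0.9, so δ = 1.960 + 1.282 = 3.242.
(The second rejection-region term Φ(−δ − z_{α/2}) is negligible and dropped.)
δ = d·√n ⇒ d = δ/√n = 3.242/√334 = 0.1774.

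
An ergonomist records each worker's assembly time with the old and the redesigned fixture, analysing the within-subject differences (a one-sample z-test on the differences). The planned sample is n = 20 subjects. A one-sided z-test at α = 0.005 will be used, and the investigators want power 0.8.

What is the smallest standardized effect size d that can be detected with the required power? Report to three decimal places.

d ≈ 0.764

Need Φ(δ − 2.576) = 0.8, so δ = 2.576 + 0.842 = 3.417.
δ = d·√n ⇒ d = δ/√n = 3.417/√20 = 0.7642.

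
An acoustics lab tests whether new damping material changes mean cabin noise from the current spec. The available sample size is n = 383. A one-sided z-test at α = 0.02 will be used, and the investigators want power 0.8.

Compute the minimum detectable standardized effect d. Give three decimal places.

d ≈ 0.148

Required noncentrality: δ = z_{0.02} + z_{0.20} = 2.054 + 0.842 = 2.895.
δ = d·√n ⇒ d = δ/√n = 2.895/√383 = 0.1479.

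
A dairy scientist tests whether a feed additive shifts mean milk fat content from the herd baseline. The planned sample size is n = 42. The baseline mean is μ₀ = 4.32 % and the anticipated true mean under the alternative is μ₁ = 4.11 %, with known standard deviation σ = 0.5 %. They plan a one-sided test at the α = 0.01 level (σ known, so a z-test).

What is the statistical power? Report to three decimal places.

Standardized effect: d = |μ₁ − μ₀| / σ = |4.11 − 4.32| / 0.5 = 0.4200
Noncentrality parameter: δ = d·√n = 0.4200 × √42 = 2.7219
One-sided α = 0.01 → critical value z_{0.01} = 2.326.
Power = Φ(δ − 2.326) = Φ(0.396) = 0.6538.

Power ≈ 0.654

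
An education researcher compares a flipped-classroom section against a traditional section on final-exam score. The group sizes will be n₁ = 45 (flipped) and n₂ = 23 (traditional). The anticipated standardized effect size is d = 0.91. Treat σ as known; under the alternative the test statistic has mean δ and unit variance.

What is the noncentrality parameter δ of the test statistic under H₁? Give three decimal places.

The noncentrality parameter scales effect size by the design's sample-size factor: δ = d / √(1/n₁ + 1/n₂) = 0.91 / √(1/45 + 1/23) = 3.5502

δ ≈ 3.550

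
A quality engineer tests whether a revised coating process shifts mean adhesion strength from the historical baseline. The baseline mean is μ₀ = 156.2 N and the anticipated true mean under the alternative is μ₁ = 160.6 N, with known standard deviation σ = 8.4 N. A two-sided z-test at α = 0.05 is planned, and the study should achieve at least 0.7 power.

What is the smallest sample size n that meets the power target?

Standardized effect: d = |μ₁ − μ₀| / σ = |160.6 − 156.2| / 8.4 = 0.5238
Set Φ(δ − 1.960) = 0.7; then δ − 1.960 = Φ⁻¹(0.7) = 0.524, giving δ = 2.484.
(For δ > 0 the lower-tail rejection region contributes negligibly to power, so the one-term inversion is standard.)
δ = d·√n ⇒ n = (δ/d)² = (2.484 / 0.5238)² = 22.49.
Rounding up, n = 23.

n = 23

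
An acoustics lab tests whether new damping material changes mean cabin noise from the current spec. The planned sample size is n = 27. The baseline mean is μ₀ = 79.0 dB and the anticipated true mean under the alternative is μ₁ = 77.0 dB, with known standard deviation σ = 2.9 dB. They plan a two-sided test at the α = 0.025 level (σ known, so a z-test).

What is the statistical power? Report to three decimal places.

Standardized effect: d = |μ₁ − μ₀| / σ = |77.0 − 79.0| / 2.9 = 0.6897
Noncentrality parameter: δ = d·√n = 0.6897 × √27 = 3.5836
Two-sided α = 0.025 → critical value z_{0.0125} = 2.241.
Power = Φ(δ − 2.241) + Φ(−δ − 2.241) = Φ(1.342) + Φ(-5.825) = 0.9102 + 0.0000 = 0.9102.

Power ≈ 0.910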